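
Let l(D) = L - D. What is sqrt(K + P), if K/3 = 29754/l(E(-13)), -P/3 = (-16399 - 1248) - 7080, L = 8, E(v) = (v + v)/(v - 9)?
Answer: sqrt(2181819)/5 ≈ 295.42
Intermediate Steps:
E(v) = 2*v/(-9 + v) (E(v) = (2*v)/(-9 + v) = 2*v/(-9 + v))
P = 74181 (P = -3*((-16399 - 1248) - 7080) = -3*(-17647 - 7080) = -3*(-24727) = 74181)
l(D) = 8 - D
K = 327294/25 (K = 3*(29754/(8 - 2*(-13)/(-9 - 13))) = 3*(29754/(8 - 2*(-13)/(-22))) = 3*(29754/(8 - 2*(-13)*(-1)/22)) = 3*(29754/(8 - 1*13/11)) = 3*(29754/(8 - 13/11)) = 3*(29754/(75/11)) = 3*(29754*(11/75)) = 3*(109098/25) = 327294/25 ≈ 13092.)
sqrt(K + P) = sqrt(327294/25 + 74181) = sqrt(2181819/25) = sqrt(2181819)/5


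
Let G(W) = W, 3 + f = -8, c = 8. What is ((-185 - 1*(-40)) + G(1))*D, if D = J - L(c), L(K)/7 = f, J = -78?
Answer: 144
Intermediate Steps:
f = -11 (f = -3 - 8 = -11)
L(K) = -77 (L(K) = 7*(-11) = -77)
D = -1 (D = -78 - 1*(-77) = -78 + 77 = -1)
((-185 - 1*(-40)) + G(1))*D = ((-185 - 1*(-40)) + 1)*(-1) = ((-185 + 40) + 1)*(-1) = (-145 + 1)*(-1) = -144*(-1) = 144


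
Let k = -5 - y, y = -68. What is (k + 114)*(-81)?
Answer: -14337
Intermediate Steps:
k = 63 (k = -5 - 1*(-68) = -5 + 68 = 63)
(k + 114)*(-81) = (63 + 114)*(-81) = 177*(-81) = -14337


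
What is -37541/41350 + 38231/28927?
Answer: 494903343/1196131450 ≈ 0.41375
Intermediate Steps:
-37541/41350 + 38231/28927 = 494903343/1196131450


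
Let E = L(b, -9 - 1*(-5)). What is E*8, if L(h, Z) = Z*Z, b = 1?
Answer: 128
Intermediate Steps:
L(h, Z) = Z²
E = 16 (E = (-9 - 1*(-5))² = (-9 + 5)² = (-4)² = 16)
E*8 = 16*8 = 128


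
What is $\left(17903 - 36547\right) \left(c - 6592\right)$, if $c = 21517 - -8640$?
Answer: $-439345860$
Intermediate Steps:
$c = 30157$ ($c = 21517 + 8640 = 30157$)
$\left(17903 - 36547\right) \left(c - 6592\right) = \left(17903 - 36547\right) \left(30157 - 6592\right) = \left(-18644\right) 23565 = -439345860$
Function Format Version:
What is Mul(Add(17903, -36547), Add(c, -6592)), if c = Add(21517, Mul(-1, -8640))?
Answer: -439345860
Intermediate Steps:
c = 30157 (c = Add(21517, 8640) = 30157)
Mul(Add(17903, -36547), Add(c, -6592)) = Mul(Add(17903, -36547), Add(30157, -6592)) = Mul(-18644, 23565) = -439345860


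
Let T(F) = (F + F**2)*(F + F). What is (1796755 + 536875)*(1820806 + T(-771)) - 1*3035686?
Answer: -2132047155808106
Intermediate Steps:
T(F) = 2*F*(F + F**2) (T(F) = (F + F**2)*(2*F) = 2*F*(F + F**2))
(1796755 + 536875)*(1820806 + T(-771)) - 1*3035686 = (1796755 + 536875)*(1820806 + 2*(-771)**2*(1 - 771)) - 1*3035686 = 2333630*(1820806 + 2*594441*(-770)) - 3035686 = 2333630*(1820806 - 915439140) - 3035686 = 2333630*(-913618334) - 3035686 = -2132047152772420 - 3035686 = -2132047155808106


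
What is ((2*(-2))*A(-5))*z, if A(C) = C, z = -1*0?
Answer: 0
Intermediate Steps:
z = 0
((2*(-2))*A(-5))*z = ((2*(-2))*(-5))*0 = -4*(-5)*0 = 20*0 = 0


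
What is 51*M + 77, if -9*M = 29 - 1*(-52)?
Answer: -382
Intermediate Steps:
M = -9 (M = -(29 - 1*(-52))/9 = -(29 + 52)/9 = -1/9*81 = -9)
51*M + 77 = 51*(-9) + 77 = -459 + 77 = -382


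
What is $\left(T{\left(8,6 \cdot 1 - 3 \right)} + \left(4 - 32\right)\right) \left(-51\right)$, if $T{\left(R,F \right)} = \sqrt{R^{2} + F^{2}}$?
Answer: $1428 - 51 \sqrt{73} \approx 992.26$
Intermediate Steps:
$T{\left(R,F \right)} = \sqrt{F^{2} + R^{2}}$
$\left(T{\left(8,6 \cdot 1 - 3 \right)} + \left(4 - 32\right)\right) \left(-51\right) = \left(\sqrt{\left(6 \cdot 1 - 3\right)^{2} + 8^{2}} + \left(4 - 32\right)\right) \left(-51\right) = \left(\sqrt{\left(6 - 3\right)^{2} + 64} - 28\right) \left(-51\right) = \left(\sqrt{3^{2} + 64} - 28\right) \left(-51\right) = \left(\sqrt{9 + 64} - 28\right) \left(-51\right) = \left(\sqrt{73} - 28\right) \left(-51\right) = \left(-28 + \sqrt{73}\right) \left(-51\right) = 1428 - 51 \sqrt{73}$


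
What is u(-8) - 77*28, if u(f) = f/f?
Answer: -2155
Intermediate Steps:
u(f) = 1
u(-8) - 77*28 = 1 - 77*28 = 1 - 2156 = -2155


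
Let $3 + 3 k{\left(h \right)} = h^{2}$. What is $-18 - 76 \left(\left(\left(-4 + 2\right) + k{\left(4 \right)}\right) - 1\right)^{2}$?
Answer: $- \frac{1378}{9} \approx -153.11$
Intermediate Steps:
$k{\left(h \right)} = -1 + \frac{h^{2}}{3}$
$-18 - 76 \left(\left(\left(-4 + 2\right) + k{\left(4 \right)}\right) - 1\right)^{2} = -18 - 76 \left(\left(\left(-4 + 2\right) - \left(1 - \frac{4^{2}}{3}\right)\right) - 1\right)^{2} = -18 - 76 \left(\left(-2 + \left(-1 + \frac{1}{3} \cdot 16\right)\right) - 1\right)^{2} = -18 - 76 \left(\left(-2 + \left(-1 + \frac{16}{3}\right)\right) - 1\right)^{2} = -18 - 76 \left(\left(-2 + \frac{13}{3}\right) - 1\right)^{2} = -18 - 76 \left(\frac{7}{3} - 1\right)^{2} = -18 - 76 \left(\frac{4}{3}\right)^{2} = -18 - \frac{1216}{9} = - \frac{1378}{9}$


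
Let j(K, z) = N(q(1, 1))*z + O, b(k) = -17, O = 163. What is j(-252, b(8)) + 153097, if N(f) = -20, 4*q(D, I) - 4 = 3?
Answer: 153600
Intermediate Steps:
q(D, I) = 7/4 (q(D, I) = 1 + (1/4)*3 = 1 + 3/4 = 7/4)
j(K, z) = 163 - 20*z (j(K, z) = -20*z + 163 = 163 - 20*z)
j(-252, b(8)) + 153097 = (163 - 20*(-17)) + 153097 = (163 + 340) + 153097 = 503 + 153097 = 153600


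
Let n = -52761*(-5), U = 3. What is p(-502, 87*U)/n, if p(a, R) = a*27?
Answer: -4518/87935 ≈ -0.051379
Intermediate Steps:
n = 263805
p(a, R) = 27*a
p(-502, 87*U)/n = (27*(-502))/263805 = -13554*1/263805 = -4518/87935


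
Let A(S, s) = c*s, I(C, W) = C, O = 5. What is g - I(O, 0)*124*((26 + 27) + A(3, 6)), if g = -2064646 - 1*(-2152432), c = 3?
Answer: 43766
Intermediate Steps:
A(S, s) = 3*s
g = 87786 (g = -2064646 + 2152432 = 87786)
g - I(O, 0)*124*((26 + 27) + A(3, 6)) = 87786 - 5*124*((26 + 27) + 3*6) = 87786 - 620*(53 + 18) = 87786 - 620*71 = 87786 - 1*44020 = 87786 - 44020 = 43766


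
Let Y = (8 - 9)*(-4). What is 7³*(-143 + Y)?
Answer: -47677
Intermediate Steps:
Y = 4 (Y = -1*(-4) = 4)
7³*(-143 + Y) = 7³*(-143 + 4) = 343*(-139) = -47677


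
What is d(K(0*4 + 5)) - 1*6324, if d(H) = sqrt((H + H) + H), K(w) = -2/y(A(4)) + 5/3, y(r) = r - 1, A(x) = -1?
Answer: -6324 + 2*sqrt(2) ≈ -6321.2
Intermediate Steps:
y(r) = -1 + r
K(w) = 8/3 (K(w) = -2/(-1 - 1) + 5/3 = -2/(-2) + 5*(1/3) = -2*(-1/2) + 5/3 = 1 + 5/3 = 8/3)
d(H) = sqrt(3)*sqrt(H) (d(H) = sqrt(2*H + H) = sqrt(3*H) = sqrt(3)*sqrt(H))
d(K(0*4 + 5)) - 1*6324 = sqrt(3)*sqrt(8/3) - 1*6324 = sqrt(3)*(2*sqrt(6)/3) - 6324 = 2*sqrt(2) - 6324 = -6324 + 2*sqrt(2)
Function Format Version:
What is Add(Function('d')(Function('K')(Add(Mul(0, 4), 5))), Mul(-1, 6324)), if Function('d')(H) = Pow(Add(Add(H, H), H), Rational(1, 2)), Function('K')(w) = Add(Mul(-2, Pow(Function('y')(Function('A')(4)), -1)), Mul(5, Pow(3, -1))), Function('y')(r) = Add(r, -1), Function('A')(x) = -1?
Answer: Add(-6324, Mul(2, Pow(2, Rational(1, 2)))) ≈ -6321.2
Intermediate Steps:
Function('y')(r) = Add(-1, r)
Function('K')(w) = Rational(8, 3) (Function('K')(w) = Add(Mul(-2, Pow(Add(-1, -1), -1)), Mul(5, Pow(3, -1))) = Add(Mul(-2, Pow(-2, -1)), Mul(5, Rational(1, 3))) = Add(Mul(-2, Rational(-1, 2)), Rational(5, 3)) = Add(1, Rational(5, 3)) = Rational(8, 3))
Function('d')(H) = Mul(Pow(3, Rational(1, 2)), Pow(H, Rational(1, 2))) (Function('d')(H) = Pow(Add(Mul(2, H), H), Rational(1, 2)) = Pow(Mul(3, H), Rational(1, 2)) = Mul(Pow(3, Rational(1, 2)), Pow(H, Rational(1, 2))))
Add(Function('d')(Function('K')(Add(Mul(0, 4), 5))), Mul(-1, 6324)) = Add(Mul(Pow(3, Rational(1, 2)), Pow(Rational(8, 3), Rational(1, 2))), Mul(-1, 6324)) = Add(Mul(Pow(3, Rational(1, 2)), Mul(Rational(2, 3), Pow(6, Rational(1, 2)))), -6324) = Add(Mul(2, Pow(2, Rational(1, 2))), -6324) = Add(-6324, Mul(2, Pow(2, Rational(1, 2))))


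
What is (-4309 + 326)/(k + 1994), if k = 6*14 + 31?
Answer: -3983/2109 ≈ -1.8886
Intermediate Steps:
k = 115 (k = 84 + 31 = 115)
(-4309 + 326)/(k + 1994) = (-4309 + 326)/(115 + 1994) = -3983/2109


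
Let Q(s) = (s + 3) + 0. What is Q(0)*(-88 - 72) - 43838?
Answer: -44318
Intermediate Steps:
Q(s) = 3 + s (Q(s) = (3 + s) + 0 = 3 + s)
Q(0)*(-88 - 72) - 43838 = (3 + 0)*(-88 - 72) - 43838 = 3*(-160) - 43838 = -480 - 43838 = -44318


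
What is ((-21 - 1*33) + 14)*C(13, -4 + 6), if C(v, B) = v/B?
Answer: -260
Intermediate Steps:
((-21 - 1*33) + 14)*C(13, -4 + 6) = ((-21 - 1*33) + 14)*(13/(-4 + 6)) = ((-21 - 33) + 14)*(13/2) = (-54 + 14)*(13*(1/2)) = -40*13/2 = -260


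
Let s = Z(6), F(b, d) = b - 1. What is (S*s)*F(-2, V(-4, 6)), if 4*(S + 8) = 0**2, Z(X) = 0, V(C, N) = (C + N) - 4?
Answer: 0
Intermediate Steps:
V(C, N) = -4 + C + N
F(b, d) = -1 + b
S = -8 (S = -8 + (1/4)*0**2 = -8 + (1/4)*0 = -8 + 0 = -8)
s = 0
(S*s)*F(-2, V(-4, 6)) = (-8*0)*(-1 - 2) = 0*(-3) = 0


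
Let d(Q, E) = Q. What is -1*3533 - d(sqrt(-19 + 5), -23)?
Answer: -3533 - I*sqrt(14) ≈ -3533.0 - 3.7417*I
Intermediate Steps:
-1*3533 - d(sqrt(-19 + 5), -23) = -1*3533 - sqrt(-19 + 5) = -3533 - sqrt(-14) = -3533 - I*sqrt(14)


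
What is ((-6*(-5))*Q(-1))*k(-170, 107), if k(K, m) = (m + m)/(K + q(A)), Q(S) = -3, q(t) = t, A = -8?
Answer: 9630/89 ≈ 108.20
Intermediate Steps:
k(K, m) = 2*m/(-8 + K) (k(K, m) = (m + m)/(K - 8) = (2*m)/(-8 + K) = 2*m/(-8 + K))
((-6*(-5))*Q(-1))*k(-170, 107) = (-6*(-5)*(-3))*(2*107/(-8 - 170)) = (30*(-3))*(2*107/(-178)) = -180*107*(-1)/178 = -90*(-107/89) = 9630/89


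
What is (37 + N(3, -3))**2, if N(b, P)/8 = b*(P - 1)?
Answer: 3481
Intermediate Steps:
N(b, P) = 8*b*(-1 + P) (N(b, P) = 8*(b*(P - 1)) = 8*(b*(-1 + P)) = 8*b*(-1 + P))
(37 + N(3, -3))**2 = (37 + 8*3*(-1 - 3))**2 = (37 + 8*3*(-4))**2 = (37 - 96)**2 = (-59)**2 = 3481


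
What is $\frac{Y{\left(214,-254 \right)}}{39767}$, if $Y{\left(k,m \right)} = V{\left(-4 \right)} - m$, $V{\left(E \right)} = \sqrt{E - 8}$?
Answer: $\frac{254}{39767} + \frac{2 i \sqrt{3}}{39767} \approx 0.0063872 + 8.711 \cdot 10^{-5} i$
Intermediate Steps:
$V{\left(E \right)} = \sqrt{-8 + E}$
$Y{\left(k,m \right)} = - m + 2 i \sqrt{3}$ ($Y{\left(k,m \right)} = \sqrt{-8 - 4} - m = \sqrt{-12} - m = 2 i \sqrt{3} - m = - m + 2 i \sqrt{3}$)
$\frac{Y{\left(214,-254 \right)}}{39767} = \frac{\left(-1\right) \left(-254\right) + 2 i \sqrt{3}}{39767} = \left(254 + 2 i \sqrt{3}\right) \frac{1}{39767} = \frac{254}{39767} + \frac{2 i \sqrt{3}}{39767}$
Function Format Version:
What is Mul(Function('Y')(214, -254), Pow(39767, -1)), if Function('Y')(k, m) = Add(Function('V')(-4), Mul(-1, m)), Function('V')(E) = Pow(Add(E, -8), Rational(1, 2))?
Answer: Add(Rational(254, 39767), Mul(Rational(2, 39767), I, Pow(3, Rational(1, 2)))) ≈ Add(0.0063872, Mul(8.7110e-5, I))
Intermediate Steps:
Function('V')(E) = Pow(Add(-8, E), Rational(1, 2))
Function('Y')(k, m) = Add(Mul(-1, m), Mul(2, I, Pow(3, Rational(1, 2)))) (Function('Y')(k, m) = Add(Pow(Add(-8, -4), Rational(1, 2)), Mul(-1, m)) = Add(Pow(-12, Rational(1, 2)), Mul(-1, m)) = Add(Mul(2, I, Pow(3, Rational(1, 2))), Mul(-1, m)) = Add(Mul(-1, m), Mul(2, I, Pow(3, Rational(1, 2)))))
Mul(Function('Y')(214, -254), Pow(39767, -1)) = Mul(Add(Mul(-1, -254), Mul(2, I, Pow(3, Rational(1, 2)))), Pow(39767, -1)) = Mul(Add(254, Mul(2, I, Pow(3, Rational(1, 2)))), Rational(1, 39767)) = Add(Rational(254, 39767), Mul(Rational(2, 39767), I, Pow(3, Rational(1, 2))))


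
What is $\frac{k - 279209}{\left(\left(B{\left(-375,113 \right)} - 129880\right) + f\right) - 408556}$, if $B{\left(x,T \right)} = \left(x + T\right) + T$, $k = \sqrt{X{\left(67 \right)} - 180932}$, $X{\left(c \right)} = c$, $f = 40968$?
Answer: $\frac{279209}{497617} - \frac{i \sqrt{180865}}{497617} \approx 0.56109 - 0.00085464 i$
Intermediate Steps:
$k = i \sqrt{180865}$ ($k = \sqrt{67 - 180932} = \sqrt{-180865} = i \sqrt{180865} \approx 425.28 i$)
$B{\left(x,T \right)} = x + 2 T$ ($B{\left(x,T \right)} = \left(T + x\right) + T = x + 2 T$)
$\frac{k - 279209}{\left(\left(B{\left(-375,113 \right)} - 129880\right) + f\right) - 408556} = \frac{i \sqrt{180865} - 279209}{\left(\left(\left(-375 + 2 \cdot 113\right) - 129880\right) + 40968\right) - 408556} = \frac{-279209 + i \sqrt{180865}}{\left(\left(\left(-375 + 226\right) - 129880\right) + 40968\right) - 408556} = \frac{-279209 + i \sqrt{180865}}{\left(\left(-149 - 129880\right) + 40968\right) - 408556} = \frac{-279209 + i \sqrt{180865}}{\left(-130029 + 40968\right) - 408556} = \frac{-279209 + i \sqrt{180865}}{-89061 - 408556} = \frac{-279209 + i \sqrt{180865}}{-497617} = \left(-279209 + i \sqrt{180865}\right) \left(- \frac{1}{497617}\right) = \frac{279209}{497617} - \frac{i \sqrt{180865}}{497617}$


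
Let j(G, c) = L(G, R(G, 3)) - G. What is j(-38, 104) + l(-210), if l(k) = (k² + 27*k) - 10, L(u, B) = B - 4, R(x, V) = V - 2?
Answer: 38455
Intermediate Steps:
R(x, V) = -2 + V
L(u, B) = -4 + B
j(G, c) = -3 - G (j(G, c) = (-4 + (-2 + 3)) - G = (-4 + 1) - G = -3 - G)
l(k) = -10 + k² + 27*k
j(-38, 104) + l(-210) = (-3 - 1*(-38)) + (-10 + (-210)² + 27*(-210)) = (-3 + 38) + (-10 + 44100 - 5670) = 35 + 38420 = 38455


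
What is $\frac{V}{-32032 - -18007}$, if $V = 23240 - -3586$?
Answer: $- \frac{526}{275} \approx -1.9127$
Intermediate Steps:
$V = 26826$ ($V = 23240 + 3586 = 26826$)
$\frac{V}{-32032 - -18007} = \frac{26826}{-32032 - -18007} = \frac{26826}{-32032 + 18007} = \frac{26826}{-14025} = 26826 \left(- \frac{1}{14025}\right) = - \frac{526}{275}$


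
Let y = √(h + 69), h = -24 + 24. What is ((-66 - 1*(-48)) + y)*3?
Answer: -54 + 3*√69 ≈ -29.080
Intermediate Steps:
h = 0
y = √69 (y = √(0 + 69) = √69 ≈ 8.3066)
((-66 - 1*(-48)) + y)*3 = ((-66 - 1*(-48)) + √69)*3 = ((-66 + 48) + √69)*3 = (-18 + √69)*3 = -54 + 3*√69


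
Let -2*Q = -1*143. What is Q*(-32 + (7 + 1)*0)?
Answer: -2288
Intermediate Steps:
Q = 143/2 (Q = -(-1)*143/2 = -1/2*(-143) = 143/2 ≈ 71.500)
Q*(-32 + (7 + 1)*0) = 143*(-32 + (7 + 1)*0)/2 = 143*(-32 + 8*0)/2 = 143*(-32 + 0)/2 = (143/2)*(-32) = -2288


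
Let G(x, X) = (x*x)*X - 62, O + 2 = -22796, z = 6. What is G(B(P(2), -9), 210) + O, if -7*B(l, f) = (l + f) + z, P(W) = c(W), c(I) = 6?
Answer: -159750/7 ≈ -22821.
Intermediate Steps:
P(W) = 6
B(l, f) = -6/7 - f/7 - l/7 (B(l, f) = -((l + f) + 6)/7 = -((f + l) + 6)/7 = -(6 + f + l)/7 = -6/7 - f/7 - l/7)
O = -22798 (O = -2 - 22796 = -22798)
G(x, X) = -62 + X*x² (G(x, X) = x²*X - 62 = X*x² - 62 = -62 + X*x²)
G(B(P(2), -9), 210) + O = (-62 + 210*(-6/7 - ⅐*(-9) - ⅐*6)²) - 22798 = (-62 + 210*(-6/7 + 9/7 - 6/7)²) - 22798 = (-62 + 210*(-3/7)²) - 22798 = (-62 + 210*(9/49)) - 22798 = (-62 + 270/7) - 22798 = -164/7 - 22798 = -159750/7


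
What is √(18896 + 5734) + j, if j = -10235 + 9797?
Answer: -438 + √24630 ≈ -281.06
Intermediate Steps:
j = -438
√(18896 + 5734) + j = √(18896 + 5734) - 438 = √24630 - 438 = -438 + √24630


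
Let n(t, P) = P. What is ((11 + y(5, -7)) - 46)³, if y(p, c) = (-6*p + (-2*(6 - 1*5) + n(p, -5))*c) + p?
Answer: -1331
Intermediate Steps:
y(p, c) = -7*c - 5*p (y(p, c) = (-6*p + (-2*(6 - 1*5) - 5)*c) + p = (-6*p + (-2*(6 - 5) - 5)*c) + p = (-6*p + (-2*1 - 5)*c) + p = (-6*p + (-2 - 5)*c) + p = (-6*p - 7*c) + p = (-7*c - 6*p) + p = -7*c - 5*p)
((11 + y(5, -7)) - 46)³ = ((11 + (-7*(-7) - 5*5)) - 46)³ = ((11 + (49 - 25)) - 46)³ = ((11 + 24) - 46)³ = (35 - 46)³ = (-11)³ = -1331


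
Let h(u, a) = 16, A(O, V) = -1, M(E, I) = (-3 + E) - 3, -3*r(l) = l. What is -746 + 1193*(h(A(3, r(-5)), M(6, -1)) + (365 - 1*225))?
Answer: 185362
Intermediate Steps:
r(l) = -l/3
M(E, I) = -6 + E
-746 + 1193*(h(A(3, r(-5)), M(6, -1)) + (365 - 1*225)) = -746 + 1193*(16 + (365 - 1*225)) = -746 + 1193*(16 + (365 - 225)) = -746 + 1193*(16 + 140) = -746 + 1193*156 = -746 + 186108 = 185362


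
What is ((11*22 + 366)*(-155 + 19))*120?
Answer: -9922560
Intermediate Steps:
((11*22 + 366)*(-155 + 19))*120 = ((242 + 366)*(-136))*120 = (608*(-136))*120 = -82688*120 = -9922560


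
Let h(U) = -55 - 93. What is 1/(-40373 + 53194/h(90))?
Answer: -74/3014199 ≈ -2.4550e-5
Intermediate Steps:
h(U) = -148
1/(-40373 + 53194/h(90)) = 1/(-40373 + 53194/(-148)) = 1/(-40373 + 53194*(-1/148)) = 1/(-40373 - 26597/74) = 1/(-3014199/74) = -74/3014199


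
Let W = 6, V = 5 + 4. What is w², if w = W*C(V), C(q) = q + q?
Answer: 11664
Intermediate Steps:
V = 9
C(q) = 2*q
w = 108 (w = 6*(2*9) = 6*18 = 108)
w² = 108² = 11664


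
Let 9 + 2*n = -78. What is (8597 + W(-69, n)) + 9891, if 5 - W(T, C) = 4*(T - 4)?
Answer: 18785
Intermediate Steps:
n = -87/2 (n = -9/2 + (½)*(-78) = -9/2 - 39 = -87/2 ≈ -43.500)
W(T, C) = 21 - 4*T (W(T, C) = 5 - 4*(T - 4) = 5 - 4*(-4 + T) = 5 - (-16 + 4*T) = 5 + (16 - 4*T) = 21 - 4*T)
(8597 + W(-69, n)) + 9891 = (8597 + (21 - 4*(-69))) + 9891 = (8597 + (21 + 276)) + 9891 = (8597 + 297) + 9891 = 8894 + 9891 = 18785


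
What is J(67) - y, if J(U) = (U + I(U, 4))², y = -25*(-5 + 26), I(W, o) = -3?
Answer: 4621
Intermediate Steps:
y = -525 (y = -25*21 = -525)
J(U) = (-3 + U)² (J(U) = (U - 3)² = (-3 + U)²)
J(67) - y = (-3 + 67)² - 1*(-525) = 64² + 525 = 4096 + 525 = 4621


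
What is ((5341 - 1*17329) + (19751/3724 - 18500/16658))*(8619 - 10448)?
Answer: 679846774334701/31017196 ≈ 2.1918e+7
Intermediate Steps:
((5341 - 1*17329) + (19751/3724 - 18500/16658))*(8619 - 10448) = ((5341 - 17329) + (19751*(1/3724) - 18500*1/16658))*(-1829) = (-11988 + (19751/3724 - 9250/8329))*(-1829) = (-11988 + 130059079/31017196)*(-1829) = -371704086569/31017196*(-1829) = 679846774334701/31017196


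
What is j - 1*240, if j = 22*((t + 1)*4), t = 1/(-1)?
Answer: -240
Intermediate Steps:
t = -1 (t = 1*(-1) = -1)
j = 0 (j = 22*((-1 + 1)*4) = 22*(0*4) = 22*0 = 0)
j - 1*240 = 0 - 1*240 = 0 - 240 = -240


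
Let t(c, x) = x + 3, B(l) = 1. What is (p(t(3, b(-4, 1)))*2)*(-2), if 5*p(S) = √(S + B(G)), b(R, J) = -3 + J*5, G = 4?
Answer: -4*√6/5 ≈ -1.9596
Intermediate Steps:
b(R, J) = -3 + 5*J
t(c, x) = 3 + x
p(S) = √(1 + S)/5 (p(S) = √(S + 1)/5 = √(1 + S)/5)
(p(t(3, b(-4, 1)))*2)*(-2) = ((√(1 + (3 + (-3 + 5*1)))/5)*2)*(-2) = ((√(1 + (3 + (-3 + 5)))/5)*2)*(-2) = ((√(1 + (3 + 2))/5)*2)*(-2) = ((√(1 + 5)/5)*2)*(-2) = ((√6/5)*2)*(-2) = (2*√6/5)*(-2) = -4*√6/5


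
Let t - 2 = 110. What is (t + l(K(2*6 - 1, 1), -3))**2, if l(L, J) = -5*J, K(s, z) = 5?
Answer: 16129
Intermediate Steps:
t = 112 (t = 2 + 110 = 112)
(t + l(K(2*6 - 1, 1), -3))**2 = (112 - 5*(-3))**2 = (112 + 15)**2 = 127**2 = 16129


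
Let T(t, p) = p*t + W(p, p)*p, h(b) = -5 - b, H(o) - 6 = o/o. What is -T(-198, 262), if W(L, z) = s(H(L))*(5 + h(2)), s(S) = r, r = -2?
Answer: 50828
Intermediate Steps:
H(o) = 7 (H(o) = 6 + o/o = 6 + 1 = 7)
s(S) = -2
W(L, z) = 4 (W(L, z) = -2*(5 + (-5 - 1*2)) = -2*(5 + (-5 - 2)) = -2*(5 - 7) = -2*(-2) = 4)
T(t, p) = 4*p + p*t (T(t, p) = p*t + 4*p = 4*p + p*t)
-T(-198, 262) = -262*(4 - 198) = -262*(-194) = -1*(-50828) = 50828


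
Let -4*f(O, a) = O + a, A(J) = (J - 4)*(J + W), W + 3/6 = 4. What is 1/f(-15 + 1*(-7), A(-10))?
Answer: -4/69 ≈ -0.057971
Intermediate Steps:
W = 7/2 (W = -½ + 4 = 7/2 ≈ 3.5000)
A(J) = (-4 + J)*(7/2 + J) (A(J) = (J - 4)*(J + 7/2) = (-4 + J)*(7/2 + J))
f(O, a) = -O/4 - a/4 (f(O, a) = -(O + a)/4 = -O/4 - a/4)
1/f(-15 + 1*(-7), A(-10)) = 1/(-(-15 + 1*(-7))/4 - (-14 + (-10)² - ½*(-10))/4) = 1/(-(-15 - 7)/4 - (-14 + 100 + 5)/4) = 1/(-¼*(-22) - ¼*91) = 1/(11/2 - 91/4) = 1/(-69/4) = -4/69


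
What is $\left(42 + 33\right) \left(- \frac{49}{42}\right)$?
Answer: $- \frac{175}{2} \approx -87.5$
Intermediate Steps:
$\left(42 + 33\right) \left(- \frac{49}{42}\right) = 75 \left(\left(-49\right) \frac{1}{42}\right) = 75 \left(- \frac{7}{6}\right) = - \frac{175}{2}$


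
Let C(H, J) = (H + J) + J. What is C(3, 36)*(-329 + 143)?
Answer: -13950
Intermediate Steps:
C(H, J) = H + 2*J
C(3, 36)*(-329 + 143) = (3 + 2*36)*(-329 + 143) = (3 + 72)*(-186) = 75*(-186) = -13950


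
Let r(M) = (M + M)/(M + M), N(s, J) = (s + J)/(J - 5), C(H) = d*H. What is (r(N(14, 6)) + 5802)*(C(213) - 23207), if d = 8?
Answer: -124781909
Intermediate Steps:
C(H) = 8*H
N(s, J) = (J + s)/(-5 + J)
r(M) = 1 (r(M) = (2*M)/((2*M)) = (2*M)*(1/(2*M)) = 1)
(r(N(14, 6)) + 5802)*(C(213) - 23207) = (1 + 5802)*(8*213 - 23207) = 5803*(1704 - 23207) = 5803*(-21503) = -124781909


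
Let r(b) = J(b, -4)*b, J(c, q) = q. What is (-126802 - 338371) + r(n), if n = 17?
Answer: -465241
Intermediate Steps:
r(b) = -4*b
(-126802 - 338371) + r(n) = (-126802 - 338371) - 4*17 = -465173 - 68 = -465241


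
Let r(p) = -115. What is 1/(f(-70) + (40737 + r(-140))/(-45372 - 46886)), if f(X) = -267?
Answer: -46129/12336754 ≈ -0.0037392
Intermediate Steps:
1/(f(-70) + (40737 + r(-140))/(-45372 - 46886)) = 1/(-267 + (40737 - 115)/(-45372 - 46886)) = 1/(-267 + 40622/(-92258)) = 1/(-267 + 40622*(-1/92258)) = 1/(-267 - 20311/46129) = 1/(-12336754/46129) = -46129/12336754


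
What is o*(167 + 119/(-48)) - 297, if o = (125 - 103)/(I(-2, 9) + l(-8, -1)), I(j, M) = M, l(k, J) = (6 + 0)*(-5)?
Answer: -236555/504 ≈ -469.35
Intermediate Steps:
l(k, J) = -30 (l(k, J) = 6*(-5) = -30)
o = -22/21 (o = (125 - 103)/(9 - 30) = 22/(-21) = 22*(-1/21) = -22/21 ≈ -1.0476)
o*(167 + 119/(-48)) - 297 = -22*(167 + 119/(-48))/21 - 297 = -22*(167 + 119*(-1/48))/21 - 297 = -22*(167 - 119/48)/21 - 297 = -22/21*7897/48 - 297 = -86867/504 - 297 = -236555/504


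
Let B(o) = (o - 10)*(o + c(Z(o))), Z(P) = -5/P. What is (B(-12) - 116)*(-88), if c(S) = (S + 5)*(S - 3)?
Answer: -361031/9 ≈ -40115.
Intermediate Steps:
c(S) = (-3 + S)*(5 + S) (c(S) = (5 + S)*(-3 + S) = (-3 + S)*(5 + S))
B(o) = (-10 + o)*(-15 + o - 10/o + 25/o²) (B(o) = (o - 10)*(o + (-15 + (-5/o)² + 2*(-5/o))) = (-10 + o)*(o + (-15 + 25/o² - 10/o)) = (-10 + o)*(o + (-15 - 10/o + 25/o²)) = (-10 + o)*(-15 + o - 10/o + 25/o²))
(B(-12) - 116)*(-88) = ((140 + (-12)² - 250/(-12)² - 25*(-12) + 125/(-12)) - 116)*(-88) = ((140 + 144 - 250*1/144 + 300 + 125*(-1/12)) - 116)*(-88) = ((140 + 144 - 125/72 + 300 - 125/12) - 116)*(-88) = (41173/72 - 116)*(-88) = (32821/72)*(-88) = -361031/9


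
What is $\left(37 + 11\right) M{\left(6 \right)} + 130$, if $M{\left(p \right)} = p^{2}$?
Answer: $1858$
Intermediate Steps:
$\left(37 + 11\right) M{\left(6 \right)} + 130 = \left(37 + 11\right) 6^{2} + 130 = 48 \cdot 36 + 130 = 1728 + 130 = 1858$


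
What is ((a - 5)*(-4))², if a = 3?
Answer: 64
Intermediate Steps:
((a - 5)*(-4))² = ((3 - 5)*(-4))² = (-2*(-4))² = 8² = 64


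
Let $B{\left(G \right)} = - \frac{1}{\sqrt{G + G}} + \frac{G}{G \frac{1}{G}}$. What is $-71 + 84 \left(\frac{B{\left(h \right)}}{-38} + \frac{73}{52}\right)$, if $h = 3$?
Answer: $\frac{9952}{247} + \frac{7 \sqrt{6}}{19} \approx 41.194$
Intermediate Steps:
$B{\left(G \right)} = G - \frac{\sqrt{2}}{2 \sqrt{G}}$ ($B{\left(G \right)} = - \frac{1}{\sqrt{2 G}} + \frac{G}{1} = - \frac{1}{\sqrt{2} \sqrt{G}} + G 1 = - \frac{\sqrt{2}}{2 \sqrt{G}} + G = G - \frac{\sqrt{2}}{2 \sqrt{G}}$)
$-71 + 84 \left(\frac{B{\left(h \right)}}{-38} + \frac{73}{52}\right) = -71 + 84 \left(\frac{3 - \frac{\sqrt{2}}{2 \sqrt{3}}}{-38} + \frac{73}{52}\right) = -71 + 84 \left(\left(3 - \frac{\sqrt{2} \frac{\sqrt{3}}{3}}{2}\right) \left(- \frac{1}{38}\right) + 73 \cdot \frac{1}{52}\right) = -71 + 84 \left(\left(3 - \frac{\sqrt{6}}{6}\right) \left(- \frac{1}{38}\right) + \frac{73}{52}\right) = -71 + 84 \left(\left(- \frac{3}{38} + \frac{\sqrt{6}}{228}\right) + \frac{73}{52}\right) = -71 + 84 \left(\frac{1309}{988} + \frac{\sqrt{6}}{228}\right) = -71 + \left(\frac{27489}{247} + \frac{7 \sqrt{6}}{19}\right) = \frac{9952}{247} + \frac{7 \sqrt{6}}{19}$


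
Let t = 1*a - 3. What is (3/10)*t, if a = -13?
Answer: -24/5 ≈ -4.8000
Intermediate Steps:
t = -16 (t = 1*(-13) - 3 = -13 - 3 = -16)
(3/10)*t = (3/10)*(-16) = -24/5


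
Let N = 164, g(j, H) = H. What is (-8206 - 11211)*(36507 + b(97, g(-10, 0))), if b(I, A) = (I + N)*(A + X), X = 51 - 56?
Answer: -683517234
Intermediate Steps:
X = -5
b(I, A) = (-5 + A)*(164 + I) (b(I, A) = (I + 164)*(A - 5) = (164 + I)*(-5 + A) = (-5 + A)*(164 + I))
(-8206 - 11211)*(36507 + b(97, g(-10, 0))) = (-8206 - 11211)*(36507 + (-820 - 5*97 + 164*0 + 0*97)) = -19417*(36507 + (-820 - 485 + 0 + 0)) = -19417*(36507 - 1305) = -19417*35202 = -683517234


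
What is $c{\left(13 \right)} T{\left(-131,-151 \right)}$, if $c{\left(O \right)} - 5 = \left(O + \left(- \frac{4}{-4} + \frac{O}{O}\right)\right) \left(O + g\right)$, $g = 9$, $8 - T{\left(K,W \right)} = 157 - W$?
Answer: $-100500$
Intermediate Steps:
$T{\left(K,W \right)} = -149 + W$ ($T{\left(K,W \right)} = 8 - \left(157 - W\right) = 8 + \left(-157 + W\right) = -149 + W$)
$c{\left(O \right)} = 5 + \left(2 + O\right) \left(9 + O\right)$ ($c{\left(O \right)} = 5 + \left(O + \left(- \frac{4}{-4} + \frac{O}{O}\right)\right) \left(O + 9\right) = 5 + \left(O + \left(\left(-4\right) \left(- \frac{1}{4}\right) + 1\right)\right) \left(9 + O\right) = 5 + \left(O + \left(1 + 1\right)\right) \left(9 + O\right) = 5 + \left(O + 2\right) \left(9 + O\right) = 5 + \left(2 + O\right) \left(9 + O\right)$)
$c{\left(13 \right)} T{\left(-131,-151 \right)} = \left(23 + 13^{2} + 11 \cdot 13\right) \left(-149 - 151\right) = \left(23 + 169 + 143\right) \left(-300\right) = 335 \left(-300\right) = -100500$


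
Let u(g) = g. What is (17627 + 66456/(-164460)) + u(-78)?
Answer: 240503507/13705 ≈ 17549.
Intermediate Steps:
(17627 + 66456/(-164460)) + u(-78) = (17627 + 66456/(-164460)) - 78 = (17627 + 66456*(-1/164460)) - 78 = (17627 - 5538/13705) - 78 = 241572497/13705 - 78 = 240503507/13705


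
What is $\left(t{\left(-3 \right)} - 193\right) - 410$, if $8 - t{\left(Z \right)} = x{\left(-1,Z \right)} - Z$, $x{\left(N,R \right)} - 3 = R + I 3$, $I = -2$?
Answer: $-592$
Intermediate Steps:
$x{\left(N,R \right)} = -3 + R$ ($x{\left(N,R \right)} = 3 + \left(R - 6\right) = 3 + \left(-6 + R\right) = -3 + R$)
$t{\left(Z \right)} = 11$ ($t{\left(Z \right)} = 8 - \left(\left(-3 + Z\right) - Z\right) = 8 - -3 = 8 + 3 = 11$)
$\left(t{\left(-3 \right)} - 193\right) - 410 = \left(11 - 193\right) - 410 = -182 - 410 = -592$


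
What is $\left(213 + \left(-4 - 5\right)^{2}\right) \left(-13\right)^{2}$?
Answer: $49686$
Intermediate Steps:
$\left(213 + \left(-4 - 5\right)^{2}\right) \left(-13\right)^{2} = \left(213 + \left(-9\right)^{2}\right) 169 = \left(213 + 81\right) 169 = 294 \cdot 169 = 49686$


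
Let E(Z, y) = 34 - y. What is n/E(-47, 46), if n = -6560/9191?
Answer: 1640/27573 ≈ 0.059478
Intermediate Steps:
n = -6560/9191 (n = -6560*1/9191 = -6560/9191 ≈ -0.71374)
n/E(-47, 46) = -6560/(9191*(34 - 1*46)) = -6560/(9191*(34 - 46)) = -6560/9191/(-12) = -6560/9191*(-1/12) = 1640/27573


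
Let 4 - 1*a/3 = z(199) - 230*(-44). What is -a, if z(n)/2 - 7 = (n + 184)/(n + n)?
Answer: 6048759/199 ≈ 30396.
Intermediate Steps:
z(n) = 14 + (184 + n)/n (z(n) = 14 + 2*((n + 184)/(n + n)) = 14 + 2*((184 + n)/((2*n))) = 14 + 2*((184 + n)*(1/(2*n))) = 14 + 2*((184 + n)/(2*n)) = 14 + (184 + n)/n)
a = -6048759/199 (a = 12 - 3*((15 + 184/199) - 230*(-44)) = 12 - 3*((15 + 184*(1/199)) - 1*(-10120)) = 12 - 3*((15 + 184/199) + 10120) = 12 - 3*(3169/199 + 10120) = 12 - 3*2017049/199 = 12 - 6051147/199 = -6048759/199 ≈ -30396.)
-a = -1*(-6048759/199) = 6048759/199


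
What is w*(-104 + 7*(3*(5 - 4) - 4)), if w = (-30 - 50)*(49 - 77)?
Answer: -248640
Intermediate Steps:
w = 2240 (w = -80*(-28) = 2240)
w*(-104 + 7*(3*(5 - 4) - 4)) = 2240*(-104 + 7*(3*(5 - 4) - 4)) = 2240*(-104 + 7*(3*1 - 4)) = 2240*(-104 + 7*(3 - 4)) = 2240*(-104 + 7*(-1)) = 2240*(-104 - 7) = 2240*(-111) = -248640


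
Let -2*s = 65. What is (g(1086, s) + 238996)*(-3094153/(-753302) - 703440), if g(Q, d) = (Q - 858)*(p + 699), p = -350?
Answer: -84404538196375468/376651 ≈ -2.2409e+11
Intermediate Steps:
s = -65/2 (s = -1/2*65 = -65/2 ≈ -32.500)
g(Q, d) = -299442 + 349*Q (g(Q, d) = (Q - 858)*(-350 + 699) = (-858 + Q)*349 = -299442 + 349*Q)
(g(1086, s) + 238996)*(-3094153/(-753302) - 703440) = ((-299442 + 349*1086) + 238996)*(-3094153/(-753302) - 703440) = ((-299442 + 379014) + 238996)*(-3094153*(-1/753302) - 703440) = (79572 + 238996)*(3094153/753302 - 703440) = 318568*(-529899664727/753302) = -84404538196375468/376651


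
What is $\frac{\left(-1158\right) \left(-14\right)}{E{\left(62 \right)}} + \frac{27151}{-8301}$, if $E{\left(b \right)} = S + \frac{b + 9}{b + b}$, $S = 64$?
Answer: $\frac{5490000877}{22155369} \approx 247.8$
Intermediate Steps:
$E{\left(b \right)} = 64 + \frac{9 + b}{2 b}$ ($E{\left(b \right)} = 64 + \frac{b + 9}{b + b} = 64 + \frac{9 + b}{2 b}$)
$\frac{\left(-1158\right) \left(-14\right)}{E{\left(62 \right)}} + \frac{27151}{-8301} = \frac{\left(-1158\right) \left(-14\right)}{\frac{3}{2} \cdot \frac{1}{62} \left(3 + 43 \cdot 62\right)} + \frac{27151}{-8301} = \frac{16212}{\frac{3}{2} \cdot \frac{1}{62} \left(3 + 2666\right)} + 27151 \left(- \frac{1}{8301}\right) = \frac{16212}{\frac{3}{2} \cdot \frac{1}{62} \cdot 2669} - \frac{27151}{8301} = \frac{16212}{\frac{8007}{124}} - \frac{27151}{8301} = 16212 \cdot \frac{124}{8007} - \frac{27151}{8301} = \frac{670096}{2669} - \frac{27151}{8301} = \frac{5490000877}{22155369}$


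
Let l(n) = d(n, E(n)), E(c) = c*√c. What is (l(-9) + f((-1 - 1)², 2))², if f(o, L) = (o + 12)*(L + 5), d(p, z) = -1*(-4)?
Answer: 13456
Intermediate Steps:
E(c) = c^(3/2)
d(p, z) = 4
f(o, L) = (5 + L)*(12 + o) (f(o, L) = (12 + o)*(5 + L) = (5 + L)*(12 + o))
l(n) = 4
(l(-9) + f((-1 - 1)², 2))² = (4 + (60 + 5*(-1 - 1)² + 12*2 + 2*(-1 - 1)²))² = (4 + (60 + 5*(-2)² + 24 + 2*(-2)²))² = (4 + (60 + 5*4 + 24 + 2*4))² = (4 + (60 + 20 + 24 + 8))² = (4 + 112)² = 116² = 13456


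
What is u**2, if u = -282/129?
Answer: 8836/1849 ≈ 4.7788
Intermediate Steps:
u = -94/43 (u = -282*1/129 = -94/43 ≈ -2.1860)
u**2 = (-94/43)**2 = 8836/1849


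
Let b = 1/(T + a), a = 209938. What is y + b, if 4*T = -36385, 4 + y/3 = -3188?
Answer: -7693042388/803367 ≈ -9576.0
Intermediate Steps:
y = -9576 (y = -12 + 3*(-3188) = -12 - 9564 = -9576)
T = -36385/4 (T = (¼)*(-36385) = -36385/4 ≈ -9096.3)
b = 4/803367 (b = 1/(-36385/4 + 209938) = 1/(803367/4) = 4/803367 ≈ 4.9790e-6)
y + b = -9576 + 4/803367 = -7693042388/803367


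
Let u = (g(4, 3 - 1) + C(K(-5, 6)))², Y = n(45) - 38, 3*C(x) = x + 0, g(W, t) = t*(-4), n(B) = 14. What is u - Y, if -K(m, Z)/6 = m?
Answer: 28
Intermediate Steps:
K(m, Z) = -6*m
g(W, t) = -4*t
C(x) = x/3 (C(x) = (x + 0)/3 = x/3)
Y = -24 (Y = 14 - 38 = -24)
u = 4 (u = (-4*(3 - 1) + (-6*(-5))/3)² = (-4*2 + (⅓)*30)² = (-8 + 10)² = 2² = 4)
u - Y = 4 - 1*(-24) = 4 + 24 = 28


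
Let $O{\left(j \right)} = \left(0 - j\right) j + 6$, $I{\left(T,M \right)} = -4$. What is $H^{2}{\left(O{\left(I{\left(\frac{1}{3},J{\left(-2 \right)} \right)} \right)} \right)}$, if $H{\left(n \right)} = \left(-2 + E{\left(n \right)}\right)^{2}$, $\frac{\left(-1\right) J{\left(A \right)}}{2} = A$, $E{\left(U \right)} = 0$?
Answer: $16$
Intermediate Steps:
$J{\left(A \right)} = - 2 A$
$O{\left(j \right)} = 6 - j^{2}$ ($O{\left(j \right)} = - j j + 6 = - j^{2} + 6 = 6 - j^{2}$)
$H{\left(n \right)} = 4$ ($H{\left(n \right)} = \left(-2 + 0\right)^{2} = \left(-2\right)^{2} = 4$)
$H^{2}{\left(O{\left(I{\left(\frac{1}{3},J{\left(-2 \right)} \right)} \right)} \right)} = 4^{2} = 16$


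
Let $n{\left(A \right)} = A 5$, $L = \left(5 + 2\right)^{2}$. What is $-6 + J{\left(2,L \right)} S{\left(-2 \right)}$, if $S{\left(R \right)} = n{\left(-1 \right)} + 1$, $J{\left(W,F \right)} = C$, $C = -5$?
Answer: $14$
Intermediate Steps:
$L = 49$ ($L = 7^{2} = 49$)
$n{\left(A \right)} = 5 A$
$J{\left(W,F \right)} = -5$
$S{\left(R \right)} = -4$ ($S{\left(R \right)} = 5 \left(-1\right) + 1 = -5 + 1 = -4$)
$-6 + J{\left(2,L \right)} S{\left(-2 \right)} = -6 - -20 = -6 + 20 = 14$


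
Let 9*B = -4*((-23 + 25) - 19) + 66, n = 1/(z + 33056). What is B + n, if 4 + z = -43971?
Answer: 1463137/98271 ≈ 14.889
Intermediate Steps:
z = -43975 (z = -4 - 43971 = -43975)
n = -1/10919 (n = 1/(-43975 + 33056) = 1/(-10919) = -1/10919 ≈ -9.1583e-5)
B = 134/9 (B = (-4*((-23 + 25) - 19) + 66)/9 = (-4*(2 - 19) + 66)/9 = (-4*(-17) + 66)/9 = (68 + 66)/9 = (⅑)*134 = 134/9 ≈ 14.889)
B + n = 134/9 - 1/10919 = 1463137/98271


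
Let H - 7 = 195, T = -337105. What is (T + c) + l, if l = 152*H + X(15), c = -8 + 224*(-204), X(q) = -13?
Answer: -352118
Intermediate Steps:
H = 202 (H = 7 + 195 = 202)
c = -45704 (c = -8 - 45696 = -45704)
l = 30691 (l = 152*202 - 13 = 30704 - 13 = 30691)
(T + c) + l = (-337105 - 45704) + 30691 = -382809 + 30691 = -352118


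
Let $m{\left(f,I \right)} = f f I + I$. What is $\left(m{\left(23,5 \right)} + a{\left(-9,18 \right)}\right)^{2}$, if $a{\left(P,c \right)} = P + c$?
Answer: $7070281$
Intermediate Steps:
$m{\left(f,I \right)} = I + I f^{2}$ ($m{\left(f,I \right)} = f^{2} I + I = I f^{2} + I = I + I f^{2}$)
$\left(m{\left(23,5 \right)} + a{\left(-9,18 \right)}\right)^{2} = \left(5 \left(1 + 23^{2}\right) + \left(-9 + 18\right)\right)^{2} = \left(5 \left(1 + 529\right) + 9\right)^{2} = \left(5 \cdot 530 + 9\right)^{2} = \left(2650 + 9\right)^{2} = 2659^{2} = 7070281$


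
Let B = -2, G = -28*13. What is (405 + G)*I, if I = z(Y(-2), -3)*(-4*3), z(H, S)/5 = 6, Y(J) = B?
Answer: -14760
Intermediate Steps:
G = -364
Y(J) = -2
z(H, S) = 30 (z(H, S) = 5*6 = 30)
I = -360 (I = 30*(-4*3) = 30*(-12) = -360)
(405 + G)*I = (405 - 364)*(-360) = 41*(-360) = -14760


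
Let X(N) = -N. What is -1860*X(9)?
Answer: 16740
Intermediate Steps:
-1860*X(9) = -(-1860)*9 = -1860*(-9) = 16740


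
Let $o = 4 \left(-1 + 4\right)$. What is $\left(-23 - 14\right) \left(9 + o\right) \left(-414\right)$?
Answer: $321678$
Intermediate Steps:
$o = 12$ ($o = 4 \cdot 3 = 12$)
$\left(-23 - 14\right) \left(9 + o\right) \left(-414\right) = \left(-23 - 14\right) \left(9 + 12\right) \left(-414\right) = \left(-37\right) 21 \left(-414\right) = \left(-777\right) \left(-414\right) = 321678$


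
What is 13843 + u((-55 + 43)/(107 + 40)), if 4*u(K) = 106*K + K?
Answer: 678200/49 ≈ 13841.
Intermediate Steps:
u(K) = 107*K/4 (u(K) = (106*K + K)/4 = (107*K)/4 = 107*K/4)
13843 + u((-55 + 43)/(107 + 40)) = 13843 + 107*((-55 + 43)/(107 + 40))/4 = 13843 + 107*(-12/147)/4 = 13843 + 107*(-12*1/147)/4 = 13843 + (107/4)*(-4/49) = 13843 - 107/49 = 678200/49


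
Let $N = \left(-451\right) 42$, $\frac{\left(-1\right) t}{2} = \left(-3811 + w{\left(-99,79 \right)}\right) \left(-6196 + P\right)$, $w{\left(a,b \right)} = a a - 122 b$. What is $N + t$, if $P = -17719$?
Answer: $-174502782$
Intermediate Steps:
$w{\left(a,b \right)} = a^{2} - 122 b$
$t = -174483840$ ($t = - 2 \left(-3811 + \left(\left(-99\right)^{2} - 9638\right)\right) \left(-6196 - 17719\right) = - 2 \left(-3811 + \left(9801 - 9638\right)\right) \left(-23915\right) = - 2 \left(-3811 + 163\right) \left(-23915\right) = - 2 \left(\left(-3648\right) \left(-23915\right)\right) = \left(-2\right) 87241920 = -174483840$)
$N = -18942$
$N + t = -18942 - 174483840 = -174502782$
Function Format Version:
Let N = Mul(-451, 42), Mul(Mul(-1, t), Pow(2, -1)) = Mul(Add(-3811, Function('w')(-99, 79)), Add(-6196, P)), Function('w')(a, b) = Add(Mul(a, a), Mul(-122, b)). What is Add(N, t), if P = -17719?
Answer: -174502782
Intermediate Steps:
Function('w')(a, b) = Add(Pow(a, 2), Mul(-122, b))
t = -174483840 (t = Mul(-2, Mul(Add(-3811, Add(Pow(-99, 2), Mul(-122, 79))), Add(-6196, -17719))) = Mul(-2, Mul(Add(-3811, Add(9801, -9638)), -23915)) = Mul(-2, Mul(Add(-3811, 163), -23915)) = Mul(-2, Mul(-3648, -23915)) = Mul(-2, 87241920) = -174483840)
N = -18942
Add(N, t) = Add(-18942, -174483840) = -174502782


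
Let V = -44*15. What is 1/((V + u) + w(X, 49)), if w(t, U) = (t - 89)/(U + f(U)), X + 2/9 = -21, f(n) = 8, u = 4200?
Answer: 513/1815028 ≈ 0.00028264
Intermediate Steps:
V = -660
X = -191/9 (X = -2/9 - 21 = -191/9 ≈ -21.222)
w(t, U) = (-89 + t)/(8 + U) (w(t, U) = (t - 89)/(U + 8) = (-89 + t)/(8 + U))
1/((V + u) + w(X, 49)) = 1/((-660 + 4200) + (-89 - 191/9)/(8 + 49)) = 1/(3540 - 992/9/57) = 1/(3540 + (1/57)*(-992/9)) = 1/(3540 - 992/513) = 1/(1815028/513) = 513/1815028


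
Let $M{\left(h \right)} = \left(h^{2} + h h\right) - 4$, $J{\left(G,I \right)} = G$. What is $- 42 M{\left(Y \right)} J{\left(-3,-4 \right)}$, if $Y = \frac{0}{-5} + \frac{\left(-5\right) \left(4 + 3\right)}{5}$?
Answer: $11844$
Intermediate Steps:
$Y = -7$ ($Y = 0 \left(- \frac{1}{5}\right) + \left(-5\right) 7 \cdot \frac{1}{5} = 0 - 7 = -7$)
$M{\left(h \right)} = -4 + 2 h^{2}$ ($M{\left(h \right)} = \left(h^{2} + h^{2}\right) - 4 = 2 h^{2} - 4 = -4 + 2 h^{2}$)
$- 42 M{\left(Y \right)} J{\left(-3,-4 \right)} = - 42 \left(-4 + 2 \left(-7\right)^{2}\right) \left(-3\right) = - 42 \left(-4 + 2 \cdot 49\right) \left(-3\right) = - 42 \left(-4 + 98\right) \left(-3\right) = \left(-42\right) 94 \left(-3\right) = \left(-3948\right) \left(-3\right) = 11844$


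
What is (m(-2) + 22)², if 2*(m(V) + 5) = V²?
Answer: 361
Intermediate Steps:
m(V) = -5 + V²/2
(m(-2) + 22)² = ((-5 + (½)*(-2)²) + 22)² = ((-5 + (½)*4) + 22)² = ((-5 + 2) + 22)² = (-3 + 22)² = 19² = 361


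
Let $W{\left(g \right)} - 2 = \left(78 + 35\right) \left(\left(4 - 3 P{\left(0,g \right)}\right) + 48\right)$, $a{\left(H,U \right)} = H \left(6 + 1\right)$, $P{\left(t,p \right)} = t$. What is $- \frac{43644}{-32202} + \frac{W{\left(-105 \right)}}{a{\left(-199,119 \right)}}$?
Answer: $- \frac{21414544}{7476231} \approx -2.8643$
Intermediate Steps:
$a{\left(H,U \right)} = 7 H$ ($a{\left(H,U \right)} = H 7 = 7 H$)
$W{\left(g \right)} = 5878$ ($W{\left(g \right)} = 2 + \left(78 + 35\right) \left(\left(4 - 0\right) + 48\right) = 2 + 113 \left(\left(4 + 0\right) + 48\right) = 2 + 113 \left(4 + 48\right) = 2 + 113 \cdot 52 = 2 + 5876 = 5878$)
$- \frac{43644}{-32202} + \frac{W{\left(-105 \right)}}{a{\left(-199,119 \right)}} = - \frac{43644}{-32202} + \frac{5878}{7 \left(-199\right)} = \left(-43644\right) \left(- \frac{1}{32202}\right) + \frac{5878}{-1393} = \frac{7274}{5367} + 5878 \left(- \frac{1}{1393}\right) = \frac{7274}{5367} - \frac{5878}{1393} = - \frac{21414544}{7476231}$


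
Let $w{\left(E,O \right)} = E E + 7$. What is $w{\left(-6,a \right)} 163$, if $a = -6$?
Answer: $7009$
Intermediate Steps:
$w{\left(E,O \right)} = 7 + E^{2}$ ($w{\left(E,O \right)} = E^{2} + 7 = 7 + E^{2}$)
$w{\left(-6,a \right)} 163 = \left(7 + \left(-6\right)^{2}\right) 163 = \left(7 + 36\right) 163 = 43 \cdot 163 = 7009$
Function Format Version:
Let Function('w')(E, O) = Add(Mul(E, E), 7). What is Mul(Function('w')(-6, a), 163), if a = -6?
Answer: 7009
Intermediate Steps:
Function('w')(E, O) = Add(7, Pow(E, 2)) (Function('w')(E, O) = Add(Pow(E, 2), 7) = Add(7, Pow(E, 2)))
Mul(Function('w')(-6, a), 163) = Mul(Add(7, Pow(-6, 2)), 163) = Mul(Add(7, 36), 163) = Mul(43, 163) = 7009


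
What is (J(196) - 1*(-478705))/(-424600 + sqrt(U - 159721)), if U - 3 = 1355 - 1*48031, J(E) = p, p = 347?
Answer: -14528962800/12877526171 - 34218*I*sqrt(206394)/12877526171 ≈ -1.1282 - 0.0012072*I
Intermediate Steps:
J(E) = 347
U = -46673 (U = 3 + (1355 - 1*48031) = 3 + (1355 - 48031) = 3 - 46676 = -46673)
(J(196) - 1*(-478705))/(-424600 + sqrt(U - 159721)) = (347 - 1*(-478705))/(-424600 + sqrt(-46673 - 159721)) = (347 + 478705)/(-424600 + sqrt(-206394)) = 479052/(-424600 + I*sqrt(206394))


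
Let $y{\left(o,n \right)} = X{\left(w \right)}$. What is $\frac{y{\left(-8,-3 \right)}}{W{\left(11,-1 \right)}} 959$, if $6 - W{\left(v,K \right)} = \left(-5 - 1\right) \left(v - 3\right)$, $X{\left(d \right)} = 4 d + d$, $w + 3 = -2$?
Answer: $- \frac{23975}{54} \approx -443.98$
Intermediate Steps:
$w = -5$ ($w = -3 - 2 = -5$)
$X{\left(d \right)} = 5 d$
$y{\left(o,n \right)} = -25$ ($y{\left(o,n \right)} = 5 \left(-5\right) = -25$)
$W{\left(v,K \right)} = -12 + 6 v$ ($W{\left(v,K \right)} = 6 - \left(-5 - 1\right) \left(v - 3\right) = 6 - - 6 \left(-3 + v\right) = 6 - \left(18 - 6 v\right) = 6 + \left(-18 + 6 v\right) = -12 + 6 v$)
$\frac{y{\left(-8,-3 \right)}}{W{\left(11,-1 \right)}} 959 = - \frac{25}{-12 + 6 \cdot 11} \cdot 959 = - \frac{25}{-12 + 66} \cdot 959 = - \frac{25}{54} \cdot 959 = \left(-25\right) \frac{1}{54} \cdot 959 = \left(- \frac{25}{54}\right) 959 = - \frac{23975}{54}$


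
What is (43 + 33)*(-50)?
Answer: -3800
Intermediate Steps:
(43 + 33)*(-50) = 76*(-50) = -3800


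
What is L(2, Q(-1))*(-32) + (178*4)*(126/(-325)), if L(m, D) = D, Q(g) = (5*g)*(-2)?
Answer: -193712/325 ≈ -596.04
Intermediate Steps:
Q(g) = -10*g
L(2, Q(-1))*(-32) + (178*4)*(126/(-325)) = -10*(-1)*(-32) + (178*4)*(126/(-325)) = 10*(-32) + 712*(126*(-1/325)) = -320 + 712*(-126/325) = -320 - 89712/325 = -193712/325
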